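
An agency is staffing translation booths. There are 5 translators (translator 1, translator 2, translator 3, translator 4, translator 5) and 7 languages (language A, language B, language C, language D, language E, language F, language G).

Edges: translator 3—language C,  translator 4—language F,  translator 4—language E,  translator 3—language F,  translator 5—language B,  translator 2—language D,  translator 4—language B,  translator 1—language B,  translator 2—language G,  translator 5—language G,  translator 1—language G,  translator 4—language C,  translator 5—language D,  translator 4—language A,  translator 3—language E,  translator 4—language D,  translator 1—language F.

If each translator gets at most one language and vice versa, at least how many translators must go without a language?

0

One maximum matching: translator 1→language F, translator 2→language G, translator 3→language E, translator 4→language D, translator 5→language B.
This saturates every translator, so 5 is the maximum.
That matches 5 of the 5, leaving 0 unmatched; no matching can do better.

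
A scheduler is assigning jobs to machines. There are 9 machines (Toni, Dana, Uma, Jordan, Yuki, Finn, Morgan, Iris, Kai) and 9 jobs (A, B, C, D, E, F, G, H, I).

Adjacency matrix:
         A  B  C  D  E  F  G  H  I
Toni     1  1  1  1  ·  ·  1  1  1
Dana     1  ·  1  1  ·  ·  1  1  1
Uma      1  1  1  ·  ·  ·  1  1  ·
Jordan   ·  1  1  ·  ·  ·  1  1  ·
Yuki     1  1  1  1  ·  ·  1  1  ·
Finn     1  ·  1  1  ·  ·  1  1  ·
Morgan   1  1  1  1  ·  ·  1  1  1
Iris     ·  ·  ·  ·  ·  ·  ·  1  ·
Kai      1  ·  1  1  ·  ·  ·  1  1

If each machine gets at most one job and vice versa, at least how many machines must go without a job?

A valid assignment of size 7: Toni→D, Dana→I, Uma→B, Jordan→C, Yuki→H, Finn→A, Morgan→G.
The set {Toni, Dana, Uma, Jordan, Yuki, Finn, Morgan, Iris, Kai} has only 7 neighbours ({A, B, C, D, G, H, I}), so by Hall's theorem at most 7 of the 9 machines can be matched.
That matches 7 of the 9, leaving 2 unmatched; no matching can do better.

2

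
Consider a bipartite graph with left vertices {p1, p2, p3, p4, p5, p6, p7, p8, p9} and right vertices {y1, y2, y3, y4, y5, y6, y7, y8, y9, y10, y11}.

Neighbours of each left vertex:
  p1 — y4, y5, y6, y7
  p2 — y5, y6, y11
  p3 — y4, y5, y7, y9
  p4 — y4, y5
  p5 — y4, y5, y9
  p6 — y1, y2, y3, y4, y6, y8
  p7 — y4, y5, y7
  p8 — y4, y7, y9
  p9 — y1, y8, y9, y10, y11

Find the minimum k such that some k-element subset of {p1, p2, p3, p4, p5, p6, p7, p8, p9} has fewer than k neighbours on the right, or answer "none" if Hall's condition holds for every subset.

5

Take S = {p3, p4, p5, p7, p8}. Its neighbourhood is {y4, y5, y7, y9}, so |N(S)| = 4 < |S| = 5.
Every subset of size less than 5 has at least as many neighbours as members, so 5 is the minimum.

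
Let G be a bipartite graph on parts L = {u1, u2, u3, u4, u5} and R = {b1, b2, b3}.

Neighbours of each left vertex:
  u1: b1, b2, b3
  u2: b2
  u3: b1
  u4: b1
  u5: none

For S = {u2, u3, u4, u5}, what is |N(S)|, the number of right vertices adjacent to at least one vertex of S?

The union of neighbours of {u2, u3, u4, u5} is {b1, b2}, which has 2 elements.
Since |N(S)| = 2 < |S| = 4, Hall's condition fails for this subset.

2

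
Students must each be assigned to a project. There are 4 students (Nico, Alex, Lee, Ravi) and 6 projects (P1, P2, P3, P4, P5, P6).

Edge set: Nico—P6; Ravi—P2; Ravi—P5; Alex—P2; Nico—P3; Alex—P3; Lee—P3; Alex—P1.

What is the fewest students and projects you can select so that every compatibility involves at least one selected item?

4

The 4 edges Nico–P6, Alex–P1, Lee–P3, Ravi–P5 form a matching, so any vertex cover needs at least 4 vertices (one per matched edge).
Conversely {Nico, Alex, Lee, Ravi} meets every edge and has exactly 4 vertices, so 4 is optimal.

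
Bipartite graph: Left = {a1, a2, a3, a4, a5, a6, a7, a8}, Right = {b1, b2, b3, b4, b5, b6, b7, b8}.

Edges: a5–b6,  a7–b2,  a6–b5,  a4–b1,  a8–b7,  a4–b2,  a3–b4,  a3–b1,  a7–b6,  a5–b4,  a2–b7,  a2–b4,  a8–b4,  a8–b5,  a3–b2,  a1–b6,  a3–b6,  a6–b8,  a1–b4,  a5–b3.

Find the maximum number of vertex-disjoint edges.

One maximum matching: a1–b4, a2–b7, a3–b2, a4–b1, a5–b3, a6–b8, a7–b6, a8–b5.
All 8 left vertices are matched, so no larger matching exists.

8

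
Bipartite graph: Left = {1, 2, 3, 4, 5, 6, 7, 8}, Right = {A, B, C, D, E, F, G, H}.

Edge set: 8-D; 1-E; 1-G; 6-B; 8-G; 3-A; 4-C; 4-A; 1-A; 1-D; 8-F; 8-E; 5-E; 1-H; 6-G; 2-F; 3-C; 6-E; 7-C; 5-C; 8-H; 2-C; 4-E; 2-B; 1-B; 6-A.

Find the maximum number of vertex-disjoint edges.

7

For example, pair 1-H, 2-F, 3-A, 4-C, 5-E, 6-B, 8-G.
The set {3, 4, 5, 7} has only 3 neighbours ({A, C, E}), so by Hall's theorem at most 7 of the 8 left vertices can be matched.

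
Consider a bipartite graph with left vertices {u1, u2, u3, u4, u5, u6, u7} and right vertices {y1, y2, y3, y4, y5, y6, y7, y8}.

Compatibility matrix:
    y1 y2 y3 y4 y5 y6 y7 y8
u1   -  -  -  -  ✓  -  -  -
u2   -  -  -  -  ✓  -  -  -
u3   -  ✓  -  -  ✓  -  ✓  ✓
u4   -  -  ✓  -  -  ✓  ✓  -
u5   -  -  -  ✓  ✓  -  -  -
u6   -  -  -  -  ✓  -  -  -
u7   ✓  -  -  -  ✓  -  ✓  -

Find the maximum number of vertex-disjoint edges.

A valid assignment of size 5: u1→y5, u3→y7, u4→y3, u5→y4, u7→y1.
The set {u1, u2, u6} has only 1 neighbour ({y5}), so by Hall's theorem at most 5 of the 7 left vertices can be matched.

5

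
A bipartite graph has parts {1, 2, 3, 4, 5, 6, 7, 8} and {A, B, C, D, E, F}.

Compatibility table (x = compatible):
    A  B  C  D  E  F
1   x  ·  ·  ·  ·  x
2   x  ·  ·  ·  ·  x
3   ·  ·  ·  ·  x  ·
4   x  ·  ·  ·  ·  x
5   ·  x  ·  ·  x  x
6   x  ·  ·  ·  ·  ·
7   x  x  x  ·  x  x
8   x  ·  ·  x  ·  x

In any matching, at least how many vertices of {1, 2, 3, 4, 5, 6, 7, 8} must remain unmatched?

For example, pair 1–A, 2–F, 3–E, 5–B, 7–C, 8–D.
The set {1, 2, 4, 6} has only 2 neighbours ({A, F}), so by Hall's theorem at most 6 of the 8 left vertices can be matched.
That matches 6 of the 8, leaving 2 unmatched; no matching can do better.

2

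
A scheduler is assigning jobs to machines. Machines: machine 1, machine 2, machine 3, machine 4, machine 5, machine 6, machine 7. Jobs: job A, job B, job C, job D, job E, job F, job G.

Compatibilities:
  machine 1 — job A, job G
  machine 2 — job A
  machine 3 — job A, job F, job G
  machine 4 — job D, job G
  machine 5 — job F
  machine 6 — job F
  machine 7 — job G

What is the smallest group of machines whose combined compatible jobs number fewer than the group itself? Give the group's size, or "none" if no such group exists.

Take S = {machine 5, machine 6}. Its neighbourhood is {job F}, so |N(S)| = 1 < |S| = 2.
No single vertex violates Hall's condition since each has at least one neighbour, so 2 is the minimum.

2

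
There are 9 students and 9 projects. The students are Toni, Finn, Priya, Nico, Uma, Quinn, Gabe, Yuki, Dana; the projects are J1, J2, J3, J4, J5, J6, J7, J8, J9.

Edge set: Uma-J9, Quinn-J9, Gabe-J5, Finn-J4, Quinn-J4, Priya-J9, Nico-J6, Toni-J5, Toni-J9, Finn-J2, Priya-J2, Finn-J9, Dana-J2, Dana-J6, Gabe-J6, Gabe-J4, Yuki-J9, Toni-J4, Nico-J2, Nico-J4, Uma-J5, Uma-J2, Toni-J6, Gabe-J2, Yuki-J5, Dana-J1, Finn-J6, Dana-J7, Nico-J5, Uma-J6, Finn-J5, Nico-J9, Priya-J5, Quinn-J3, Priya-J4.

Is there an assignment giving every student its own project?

The set {Toni, Finn, Priya, Nico, Uma, Gabe, Yuki} has only 5 neighbours ({J2, J4, J5, J6, J9}), so by Hall's theorem at most 7 of the 9 students can be matched.
Hence no matching covers every student.

No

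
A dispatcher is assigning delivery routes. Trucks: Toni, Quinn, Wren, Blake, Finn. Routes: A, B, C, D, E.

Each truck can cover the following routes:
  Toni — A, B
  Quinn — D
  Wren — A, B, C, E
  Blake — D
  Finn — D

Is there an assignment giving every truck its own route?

The set {Quinn, Blake, Finn} has only 1 neighbour ({D}), so by Hall's theorem at most 3 of the 5 trucks can be matched.
Hence no matching covers every truck.

No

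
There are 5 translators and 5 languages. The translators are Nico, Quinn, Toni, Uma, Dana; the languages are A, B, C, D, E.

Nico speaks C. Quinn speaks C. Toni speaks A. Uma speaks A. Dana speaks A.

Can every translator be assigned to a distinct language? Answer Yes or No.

The set {Nico, Quinn, Toni, Uma, Dana} has only 2 neighbours ({A, C}), so by Hall's theorem at most 2 of the 5 translators can be matched.
Hence no matching covers every translator.

No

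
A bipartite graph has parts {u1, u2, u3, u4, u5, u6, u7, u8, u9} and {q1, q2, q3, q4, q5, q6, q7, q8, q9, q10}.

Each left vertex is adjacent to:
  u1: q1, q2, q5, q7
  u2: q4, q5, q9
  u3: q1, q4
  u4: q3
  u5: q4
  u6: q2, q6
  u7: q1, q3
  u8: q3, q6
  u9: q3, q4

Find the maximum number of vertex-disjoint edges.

A valid assignment of size 7: u1→q7, u2→q5, u3→q1, u4→q3, u5→q4, u6→q2, u8→q6.
The set {u3, u4, u5, u7, u9} has only 3 neighbours ({q1, q3, q4}), so by Hall's theorem at most 7 of the 9 left vertices can be matched.

7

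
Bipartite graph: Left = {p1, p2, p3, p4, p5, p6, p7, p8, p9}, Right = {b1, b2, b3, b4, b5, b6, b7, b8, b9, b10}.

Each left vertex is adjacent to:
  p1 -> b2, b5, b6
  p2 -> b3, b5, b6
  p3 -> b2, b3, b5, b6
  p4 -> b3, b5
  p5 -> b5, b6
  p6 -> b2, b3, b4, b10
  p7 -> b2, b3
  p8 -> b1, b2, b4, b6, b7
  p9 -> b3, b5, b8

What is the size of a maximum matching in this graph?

One maximum matching: p1–b2, p2–b5, p3–b6, p4–b3, p6–b4, p8–b7, p9–b8.
The set {p1, p2, p3, p4, p5, p7} has only 4 neighbours ({b2, b3, b5, b6}), so by Hall's theorem at most 7 of the 9 left vertices can be matched.

7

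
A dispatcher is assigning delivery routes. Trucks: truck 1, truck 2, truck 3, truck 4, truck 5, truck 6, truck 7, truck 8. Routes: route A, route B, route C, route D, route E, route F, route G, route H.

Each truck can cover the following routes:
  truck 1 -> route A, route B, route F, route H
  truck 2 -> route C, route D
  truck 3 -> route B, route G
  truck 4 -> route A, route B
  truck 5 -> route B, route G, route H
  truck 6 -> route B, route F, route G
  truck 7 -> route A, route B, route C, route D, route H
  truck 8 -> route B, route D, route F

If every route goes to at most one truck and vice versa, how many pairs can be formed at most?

7

For example, pair truck 1–route F, truck 2–route C, truck 3–route G, truck 4–route A, truck 5–route H, truck 6–route B, truck 7–route D.
The set {truck 1, truck 2, truck 3, truck 4, truck 5, truck 6, truck 7, truck 8} has only 7 neighbours ({route A, route B, route C, route D, route F, route G, route H}), so by Hall's theorem at most 7 of the 8 trucks can be matched.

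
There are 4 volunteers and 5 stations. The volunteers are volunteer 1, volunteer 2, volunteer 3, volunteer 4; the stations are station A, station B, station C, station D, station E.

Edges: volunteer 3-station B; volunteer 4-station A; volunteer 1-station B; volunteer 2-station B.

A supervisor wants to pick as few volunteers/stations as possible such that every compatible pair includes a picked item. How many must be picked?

2

A maximum matching has 2 edges (e.g. volunteer 1–station B, volunteer 4–station A).
By König's theorem the minimum vertex cover has the same size. One such cover is {volunteer 4, station B}.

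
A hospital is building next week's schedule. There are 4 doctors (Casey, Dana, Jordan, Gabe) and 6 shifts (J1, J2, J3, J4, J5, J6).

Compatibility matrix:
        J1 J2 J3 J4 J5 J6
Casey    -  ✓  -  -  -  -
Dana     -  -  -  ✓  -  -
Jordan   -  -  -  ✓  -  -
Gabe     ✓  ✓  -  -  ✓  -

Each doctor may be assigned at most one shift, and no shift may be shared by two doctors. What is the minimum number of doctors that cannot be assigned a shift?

1

For example, pair Casey→J2, Dana→J4, Gabe→J5.
The set {Dana, Jordan} has only 1 neighbour ({J4}), so by Hall's theorem at most 3 of the 4 doctors can be matched.
That matches 3 of the 4, leaving 1 unmatched; no matching can do better.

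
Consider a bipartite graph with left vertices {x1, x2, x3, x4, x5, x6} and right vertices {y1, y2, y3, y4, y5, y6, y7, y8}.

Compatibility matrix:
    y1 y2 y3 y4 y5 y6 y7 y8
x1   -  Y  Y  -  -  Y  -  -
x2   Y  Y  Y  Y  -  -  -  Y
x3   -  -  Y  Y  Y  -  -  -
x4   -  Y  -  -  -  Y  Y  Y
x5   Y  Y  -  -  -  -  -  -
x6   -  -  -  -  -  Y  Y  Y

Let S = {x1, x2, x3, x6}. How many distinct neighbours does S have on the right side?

8

The union of neighbours of {x1, x2, x3, x6} is {y1, y2, y3, y4, y5, y6, y7, y8}, which has 8 elements.
Since |N(S)| = 8 ≥ |S| = 4, Hall's condition holds for this subset.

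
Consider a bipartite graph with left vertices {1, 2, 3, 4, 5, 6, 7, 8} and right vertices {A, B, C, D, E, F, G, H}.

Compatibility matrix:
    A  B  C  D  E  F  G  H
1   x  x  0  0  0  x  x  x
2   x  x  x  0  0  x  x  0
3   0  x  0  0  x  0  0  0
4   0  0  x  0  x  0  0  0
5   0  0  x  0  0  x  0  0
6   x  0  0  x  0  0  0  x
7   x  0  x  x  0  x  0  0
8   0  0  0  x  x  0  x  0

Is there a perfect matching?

For example, pair 1-A, 2-G, 3-B, 4-C, 5-F, 6-H, 7-D, 8-E.
All 8 left vertices are covered.

Yes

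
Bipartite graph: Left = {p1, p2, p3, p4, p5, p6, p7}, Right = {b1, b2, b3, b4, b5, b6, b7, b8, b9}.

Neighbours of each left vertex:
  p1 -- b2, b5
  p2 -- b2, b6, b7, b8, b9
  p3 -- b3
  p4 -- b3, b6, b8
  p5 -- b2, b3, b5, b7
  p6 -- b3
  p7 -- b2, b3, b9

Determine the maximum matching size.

6

One maximum matching: p1-b5, p2-b6, p3-b3, p4-b8, p5-b7, p7-b2.
The set {p3, p6} has only 1 neighbour ({b3}), so by Hall's theorem at most 6 of the 7 left vertices can be matched.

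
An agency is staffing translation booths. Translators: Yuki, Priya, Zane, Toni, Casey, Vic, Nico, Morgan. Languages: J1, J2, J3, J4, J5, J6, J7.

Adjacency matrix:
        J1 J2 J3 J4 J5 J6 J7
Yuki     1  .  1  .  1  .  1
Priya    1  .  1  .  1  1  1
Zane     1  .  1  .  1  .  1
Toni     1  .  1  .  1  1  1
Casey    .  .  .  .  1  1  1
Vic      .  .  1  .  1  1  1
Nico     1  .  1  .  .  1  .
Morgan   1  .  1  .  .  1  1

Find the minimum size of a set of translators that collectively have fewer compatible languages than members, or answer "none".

Take S = {Yuki, Priya, Zane, Toni, Casey, Vic}. Its neighbourhood is {J1, J3, J5, J6, J7}, so |N(S)| = 5 < |S| = 6.
Every subset of size less than 6 has at least as many neighbours as members, so 6 is the minimum.

6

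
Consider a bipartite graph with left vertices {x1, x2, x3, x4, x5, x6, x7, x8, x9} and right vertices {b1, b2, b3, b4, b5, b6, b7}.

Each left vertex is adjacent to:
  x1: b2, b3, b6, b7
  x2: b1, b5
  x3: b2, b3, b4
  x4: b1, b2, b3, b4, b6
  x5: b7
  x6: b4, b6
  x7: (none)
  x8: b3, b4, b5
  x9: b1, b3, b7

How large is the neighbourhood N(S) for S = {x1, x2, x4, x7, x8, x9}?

The union of neighbours of {x1, x2, x4, x7, x8, x9} is {b1, b2, b3, b4, b5, b6, b7}, which has 7 elements.
Since |N(S)| = 7 ≥ |S| = 6, Hall's condition holds for this subset.

7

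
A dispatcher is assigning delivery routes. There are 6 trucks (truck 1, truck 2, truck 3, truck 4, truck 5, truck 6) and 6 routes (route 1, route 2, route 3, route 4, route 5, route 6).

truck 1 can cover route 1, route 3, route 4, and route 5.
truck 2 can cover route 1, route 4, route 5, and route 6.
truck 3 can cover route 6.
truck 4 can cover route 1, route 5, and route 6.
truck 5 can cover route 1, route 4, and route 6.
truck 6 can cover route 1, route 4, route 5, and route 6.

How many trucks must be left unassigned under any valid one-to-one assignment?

A valid assignment of size 5: truck 1→route 3, truck 2→route 1, truck 3→route 6, truck 4→route 5, truck 5→route 4.
The set {truck 2, truck 3, truck 4, truck 5, truck 6} has only 4 neighbours ({route 1, route 4, route 5, route 6}), so by Hall's theorem at most 5 of the 6 trucks can be matched.
That matches 5 of the 6, leaving 1 unmatched; no matching can do better.

1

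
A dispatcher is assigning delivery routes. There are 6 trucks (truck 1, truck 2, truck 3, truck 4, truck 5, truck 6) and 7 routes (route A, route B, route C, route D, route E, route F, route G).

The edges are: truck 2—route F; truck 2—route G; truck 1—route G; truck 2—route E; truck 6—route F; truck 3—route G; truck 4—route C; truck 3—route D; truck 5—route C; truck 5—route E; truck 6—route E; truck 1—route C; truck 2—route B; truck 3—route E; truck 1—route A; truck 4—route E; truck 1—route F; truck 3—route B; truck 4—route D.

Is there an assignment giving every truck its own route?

A valid assignment of size 6: truck 1-route G, truck 2-route F, truck 3-route B, truck 4-route D, truck 5-route C, truck 6-route E.
All 6 trucks are covered.

Yes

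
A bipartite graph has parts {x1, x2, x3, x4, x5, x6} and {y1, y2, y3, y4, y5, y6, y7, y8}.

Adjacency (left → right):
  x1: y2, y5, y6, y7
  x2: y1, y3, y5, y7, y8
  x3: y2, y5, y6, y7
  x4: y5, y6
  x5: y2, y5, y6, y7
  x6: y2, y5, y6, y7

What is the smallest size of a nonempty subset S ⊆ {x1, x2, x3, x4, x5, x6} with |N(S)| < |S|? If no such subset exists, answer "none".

Take S = {x1, x3, x4, x5, x6}. Its neighbourhood is {y2, y5, y6, y7}, so |N(S)| = 4 < |S| = 5.
Every subset of size less than 5 has at least as many neighbours as members, so 5 is the minimum.

5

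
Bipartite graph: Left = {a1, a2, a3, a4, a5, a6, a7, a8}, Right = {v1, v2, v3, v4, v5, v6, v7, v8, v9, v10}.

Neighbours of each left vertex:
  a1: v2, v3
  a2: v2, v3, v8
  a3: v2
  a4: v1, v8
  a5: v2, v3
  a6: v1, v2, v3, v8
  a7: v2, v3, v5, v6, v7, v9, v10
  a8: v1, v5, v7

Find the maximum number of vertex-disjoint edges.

6

One maximum matching: a1-v3, a2-v8, a3-v2, a4-v1, a7-v10, a8-v7.
The set {a1, a2, a3, a4, a5, a6} has only 4 neighbours ({v1, v2, v3, v8}), so by Hall's theorem at most 6 of the 8 left vertices can be matched.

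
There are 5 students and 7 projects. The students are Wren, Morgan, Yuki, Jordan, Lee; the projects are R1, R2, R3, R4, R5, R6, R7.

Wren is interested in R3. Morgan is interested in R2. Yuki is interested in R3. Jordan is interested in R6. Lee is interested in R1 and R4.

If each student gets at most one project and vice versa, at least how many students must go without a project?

1

A valid assignment of size 4: Wren→R3, Morgan→R2, Jordan→R6, Lee→R4.
The set {Wren, Yuki} has only 1 neighbour ({R3}), so by Hall's theorem at most 4 of the 5 students can be matched.
That matches 4 of the 5, leaving 1 unmatched; no matching can do better.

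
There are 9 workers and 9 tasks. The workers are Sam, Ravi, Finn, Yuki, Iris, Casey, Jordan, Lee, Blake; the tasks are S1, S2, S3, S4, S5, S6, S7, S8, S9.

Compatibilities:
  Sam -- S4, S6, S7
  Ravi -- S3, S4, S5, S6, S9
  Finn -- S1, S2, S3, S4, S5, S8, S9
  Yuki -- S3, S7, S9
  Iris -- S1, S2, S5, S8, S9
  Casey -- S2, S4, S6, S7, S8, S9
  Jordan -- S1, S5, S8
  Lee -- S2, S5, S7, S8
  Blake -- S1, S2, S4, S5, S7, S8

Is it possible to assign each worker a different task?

Yes

For example, pair Sam-S4, Ravi-S3, Finn-S5, Yuki-S7, Iris-S9, Casey-S6, Jordan-S1, Lee-S8, Blake-S2.
Every worker is matched, so this is a perfect matching.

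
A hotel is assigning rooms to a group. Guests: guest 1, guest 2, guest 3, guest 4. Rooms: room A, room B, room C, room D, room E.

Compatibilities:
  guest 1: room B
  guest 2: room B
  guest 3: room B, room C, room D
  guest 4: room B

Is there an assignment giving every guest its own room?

The set {guest 1, guest 2, guest 4} has only 1 neighbour ({room B}), so by Hall's theorem at most 2 of the 4 guests can be matched.
Hence no matching covers every guest.

No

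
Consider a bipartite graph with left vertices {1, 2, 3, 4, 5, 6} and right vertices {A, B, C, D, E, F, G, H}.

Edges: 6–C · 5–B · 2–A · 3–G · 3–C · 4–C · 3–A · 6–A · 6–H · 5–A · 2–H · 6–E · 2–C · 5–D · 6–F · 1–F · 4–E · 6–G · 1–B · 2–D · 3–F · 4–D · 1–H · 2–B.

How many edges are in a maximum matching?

6

For example, pair 1–F, 2–A, 3–C, 4–E, 5–B, 6–G.
This saturates every left vertex, so 6 is the maximum.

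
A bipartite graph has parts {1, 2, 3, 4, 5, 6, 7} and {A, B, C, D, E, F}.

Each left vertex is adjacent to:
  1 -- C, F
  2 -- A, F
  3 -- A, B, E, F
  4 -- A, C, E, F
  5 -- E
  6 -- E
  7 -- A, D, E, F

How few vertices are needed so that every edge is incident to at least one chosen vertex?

The 6 edges 1–F, 2–A, 3–B, 4–C, 5–E, 7–D form a matching, so any vertex cover needs at least 6 vertices (one per matched edge).
Conversely {1, 2, 3, 4, 7, E} meets every edge and has exactly 6 vertices, so 6 is optimal.

6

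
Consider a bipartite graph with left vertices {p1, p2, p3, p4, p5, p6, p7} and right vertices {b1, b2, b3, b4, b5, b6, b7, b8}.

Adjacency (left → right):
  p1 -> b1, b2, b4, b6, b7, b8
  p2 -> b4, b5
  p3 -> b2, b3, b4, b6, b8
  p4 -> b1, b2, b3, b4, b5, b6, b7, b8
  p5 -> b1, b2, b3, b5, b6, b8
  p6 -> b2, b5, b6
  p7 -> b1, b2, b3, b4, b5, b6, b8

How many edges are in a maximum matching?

7

One maximum matching: p1→b7, p2→b4, p3→b8, p4→b5, p5→b2, p6→b6, p7→b1.
This saturates every left vertex, so 7 is the maximum.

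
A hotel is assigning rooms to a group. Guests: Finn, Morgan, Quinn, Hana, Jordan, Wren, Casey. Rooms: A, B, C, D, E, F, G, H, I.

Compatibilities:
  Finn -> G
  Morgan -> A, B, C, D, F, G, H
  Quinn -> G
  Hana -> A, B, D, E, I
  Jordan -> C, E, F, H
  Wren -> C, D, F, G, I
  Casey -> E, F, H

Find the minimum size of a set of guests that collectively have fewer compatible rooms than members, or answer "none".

2

Take S = {Finn, Quinn}. Its neighbourhood is {G}, so |N(S)| = 1 < |S| = 2.
No single vertex violates Hall's condition since each has at least one neighbour, so 2 is the minimum.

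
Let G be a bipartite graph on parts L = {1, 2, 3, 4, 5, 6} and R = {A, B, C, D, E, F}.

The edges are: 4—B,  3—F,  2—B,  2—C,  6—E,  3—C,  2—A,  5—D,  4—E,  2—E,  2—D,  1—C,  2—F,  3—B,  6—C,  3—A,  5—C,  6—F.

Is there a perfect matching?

A valid assignment of size 6: 1–C, 2–A, 3–F, 4–B, 5–D, 6–E.
All 6 left vertices are covered.

Yes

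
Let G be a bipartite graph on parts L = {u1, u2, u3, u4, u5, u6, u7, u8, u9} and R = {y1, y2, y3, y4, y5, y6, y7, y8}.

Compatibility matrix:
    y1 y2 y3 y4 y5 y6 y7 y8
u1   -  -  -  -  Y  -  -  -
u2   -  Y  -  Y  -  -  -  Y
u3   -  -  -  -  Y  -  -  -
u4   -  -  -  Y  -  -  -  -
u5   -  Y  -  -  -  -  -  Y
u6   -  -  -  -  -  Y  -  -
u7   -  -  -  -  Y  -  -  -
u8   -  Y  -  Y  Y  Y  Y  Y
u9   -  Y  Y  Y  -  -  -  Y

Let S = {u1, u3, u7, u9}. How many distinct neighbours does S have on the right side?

The union of neighbours of {u1, u3, u7, u9} is {y2, y3, y4, y5, y8}, which has 5 elements.
Since |N(S)| = 5 ≥ |S| = 4, Hall's condition holds for this subset.

5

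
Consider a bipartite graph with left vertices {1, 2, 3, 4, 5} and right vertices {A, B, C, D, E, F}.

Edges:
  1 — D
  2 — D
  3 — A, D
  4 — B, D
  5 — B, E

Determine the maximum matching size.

A valid assignment of size 4: 1→D, 3→A, 4→B, 5→E.
The set {1, 2} has only 1 neighbour ({D}), so by Hall's theorem at most 4 of the 5 left vertices can be matched.

4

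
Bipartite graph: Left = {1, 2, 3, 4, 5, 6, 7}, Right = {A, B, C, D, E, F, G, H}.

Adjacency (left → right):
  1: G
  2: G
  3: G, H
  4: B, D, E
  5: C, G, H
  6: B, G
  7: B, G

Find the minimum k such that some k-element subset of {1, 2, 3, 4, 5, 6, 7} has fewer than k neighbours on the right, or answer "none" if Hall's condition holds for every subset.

Take S = {1, 2}. Its neighbourhood is {G}, so |N(S)| = 1 < |S| = 2.
No single vertex violates Hall's condition since each has at least one neighbour, so 2 is the minimum.

2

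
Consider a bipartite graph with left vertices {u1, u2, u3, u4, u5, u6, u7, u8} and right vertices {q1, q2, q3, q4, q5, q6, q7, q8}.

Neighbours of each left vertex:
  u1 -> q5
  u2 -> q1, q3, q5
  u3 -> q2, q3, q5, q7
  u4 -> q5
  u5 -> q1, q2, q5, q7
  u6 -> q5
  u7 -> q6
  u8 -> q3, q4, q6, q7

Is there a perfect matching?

The set {u1, u4, u6} has only 1 neighbour ({q5}), so by Hall's theorem at most 6 of the 8 left vertices can be matched.
Hence no matching covers every left vertex.

No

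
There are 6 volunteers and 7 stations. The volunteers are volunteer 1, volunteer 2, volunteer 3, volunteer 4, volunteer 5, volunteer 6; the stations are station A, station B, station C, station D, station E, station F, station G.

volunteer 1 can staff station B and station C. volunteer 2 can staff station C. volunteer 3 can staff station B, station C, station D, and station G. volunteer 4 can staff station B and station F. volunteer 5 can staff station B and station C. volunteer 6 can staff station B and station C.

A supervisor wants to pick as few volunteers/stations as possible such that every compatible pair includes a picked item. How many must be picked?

The 4 edges volunteer 1–station B, volunteer 2–station C, volunteer 3–station D, volunteer 4–station F form a matching, so any vertex cover needs at least 4 vertices (one per matched edge).
Conversely {volunteer 3, volunteer 4, station B, station C} meets every edge and has exactly 4 vertices, so 4 is optimal.

4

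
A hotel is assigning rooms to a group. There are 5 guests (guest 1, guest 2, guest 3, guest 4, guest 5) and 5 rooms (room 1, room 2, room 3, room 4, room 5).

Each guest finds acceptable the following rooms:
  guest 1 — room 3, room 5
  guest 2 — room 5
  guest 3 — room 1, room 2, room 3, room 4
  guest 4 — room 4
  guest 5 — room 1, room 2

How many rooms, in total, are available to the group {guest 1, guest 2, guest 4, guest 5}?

5

The union of neighbours of {guest 1, guest 2, guest 4, guest 5} is {room 1, room 2, room 3, room 4, room 5}, which has 5 elements.
Since |N(S)| = 5 ≥ |S| = 4, Hall's condition holds for this subset.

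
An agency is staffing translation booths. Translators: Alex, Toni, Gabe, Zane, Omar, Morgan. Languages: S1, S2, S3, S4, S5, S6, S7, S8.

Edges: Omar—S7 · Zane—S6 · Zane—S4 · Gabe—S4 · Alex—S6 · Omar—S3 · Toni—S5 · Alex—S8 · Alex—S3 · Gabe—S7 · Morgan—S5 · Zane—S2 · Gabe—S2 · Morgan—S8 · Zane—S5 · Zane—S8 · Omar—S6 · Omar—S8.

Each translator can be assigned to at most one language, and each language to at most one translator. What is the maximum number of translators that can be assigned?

6

One maximum matching: Alex-S3, Toni-S5, Gabe-S4, Zane-S2, Omar-S6, Morgan-S8.
This saturates every translator, so 6 is the maximum.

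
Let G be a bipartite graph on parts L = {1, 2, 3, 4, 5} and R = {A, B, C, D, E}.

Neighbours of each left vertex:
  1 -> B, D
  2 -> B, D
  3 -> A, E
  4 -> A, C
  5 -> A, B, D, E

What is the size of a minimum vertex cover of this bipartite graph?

5

A maximum matching has 5 edges (e.g. 1–D, 2–B, 3–A, 4–C, 5–E).
By König's theorem the minimum vertex cover has the same size. One such cover is {1, 2, 3, 4, 5}.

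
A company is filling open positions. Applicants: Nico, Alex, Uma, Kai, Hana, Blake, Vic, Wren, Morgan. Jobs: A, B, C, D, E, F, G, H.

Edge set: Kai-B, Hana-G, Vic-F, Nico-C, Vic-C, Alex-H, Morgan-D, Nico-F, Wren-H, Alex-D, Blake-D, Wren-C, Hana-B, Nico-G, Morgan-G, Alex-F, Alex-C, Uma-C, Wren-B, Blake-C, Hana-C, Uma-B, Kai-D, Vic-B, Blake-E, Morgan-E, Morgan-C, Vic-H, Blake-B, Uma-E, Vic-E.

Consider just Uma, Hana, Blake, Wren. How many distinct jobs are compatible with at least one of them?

6

The union of neighbours of {Uma, Hana, Blake, Wren} is {B, C, D, E, G, H}, which has 6 elements.
Since |N(S)| = 6 ≥ |S| = 4, Hall's condition holds for this subset.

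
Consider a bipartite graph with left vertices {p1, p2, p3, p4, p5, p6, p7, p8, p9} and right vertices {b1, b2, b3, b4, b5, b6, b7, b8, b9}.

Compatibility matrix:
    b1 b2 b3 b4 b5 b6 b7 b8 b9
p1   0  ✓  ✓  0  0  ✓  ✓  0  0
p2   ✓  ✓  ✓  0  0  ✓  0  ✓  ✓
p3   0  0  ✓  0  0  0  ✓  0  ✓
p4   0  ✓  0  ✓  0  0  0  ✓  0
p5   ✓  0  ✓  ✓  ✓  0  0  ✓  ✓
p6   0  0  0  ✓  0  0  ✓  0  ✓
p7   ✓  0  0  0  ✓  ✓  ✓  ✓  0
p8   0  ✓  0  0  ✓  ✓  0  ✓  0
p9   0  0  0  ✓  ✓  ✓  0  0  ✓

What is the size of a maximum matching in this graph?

9

One maximum matching: p1→b3, p2→b1, p3→b9, p4→b2, p5→b4, p6→b7, p7→b6, p8→b8, p9→b5.
This saturates every left vertex, so 9 is the maximum.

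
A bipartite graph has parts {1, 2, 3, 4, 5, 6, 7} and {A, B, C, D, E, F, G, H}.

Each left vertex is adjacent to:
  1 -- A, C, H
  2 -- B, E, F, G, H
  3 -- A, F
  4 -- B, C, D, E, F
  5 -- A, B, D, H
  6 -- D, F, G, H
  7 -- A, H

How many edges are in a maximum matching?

7

A valid assignment of size 7: 1→C, 2→G, 3→A, 4→E, 5→B, 6→F, 7→H.
This saturates every left vertex, so 7 is the maximum.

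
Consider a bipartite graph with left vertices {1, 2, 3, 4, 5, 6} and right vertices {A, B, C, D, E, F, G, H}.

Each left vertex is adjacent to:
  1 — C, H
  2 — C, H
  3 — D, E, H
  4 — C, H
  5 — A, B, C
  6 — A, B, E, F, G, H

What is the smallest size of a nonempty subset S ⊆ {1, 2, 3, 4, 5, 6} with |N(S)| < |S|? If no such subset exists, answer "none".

Take S = {1, 2, 4}. Its neighbourhood is {C, H}, so |N(S)| = 2 < |S| = 3.
Every subset of size less than 3 has at least as many neighbours as members, so 3 is the minimum.

3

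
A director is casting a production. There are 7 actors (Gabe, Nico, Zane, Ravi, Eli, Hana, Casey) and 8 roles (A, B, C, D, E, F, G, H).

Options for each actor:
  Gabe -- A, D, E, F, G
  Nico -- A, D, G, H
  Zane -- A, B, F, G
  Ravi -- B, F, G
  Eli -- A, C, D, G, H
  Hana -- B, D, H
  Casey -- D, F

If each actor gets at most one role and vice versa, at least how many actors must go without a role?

0

One maximum matching: Gabe–E, Nico–G, Zane–A, Ravi–B, Eli–H, Hana–D, Casey–F.
This saturates every actor, so 7 is the maximum.
That matches 7 of the 7, leaving 0 unmatched; no matching can do better.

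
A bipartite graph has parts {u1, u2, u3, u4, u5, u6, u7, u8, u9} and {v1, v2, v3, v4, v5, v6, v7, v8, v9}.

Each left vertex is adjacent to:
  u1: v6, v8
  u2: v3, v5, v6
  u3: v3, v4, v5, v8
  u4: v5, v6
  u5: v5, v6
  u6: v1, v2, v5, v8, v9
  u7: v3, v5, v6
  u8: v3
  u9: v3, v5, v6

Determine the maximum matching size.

6

A valid assignment of size 6: u1→v8, u2→v3, u3→v4, u4→v5, u5→v6, u6→v2.
The set {u2, u4, u5, u7, u8, u9} has only 3 neighbours ({v3, v5, v6}), so by Hall's theorem at most 6 of the 9 left vertices can be matched.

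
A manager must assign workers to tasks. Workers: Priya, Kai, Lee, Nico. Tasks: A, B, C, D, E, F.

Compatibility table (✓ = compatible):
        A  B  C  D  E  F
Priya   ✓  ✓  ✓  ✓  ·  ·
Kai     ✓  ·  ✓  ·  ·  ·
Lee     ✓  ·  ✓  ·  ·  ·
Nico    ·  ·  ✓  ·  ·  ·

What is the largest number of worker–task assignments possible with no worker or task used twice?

One maximum matching: Priya–B, Kai–A, Lee–C.
The set {Kai, Lee, Nico} has only 2 neighbours ({A, C}), so by Hall's theorem at most 3 of the 4 workers can be matched.

3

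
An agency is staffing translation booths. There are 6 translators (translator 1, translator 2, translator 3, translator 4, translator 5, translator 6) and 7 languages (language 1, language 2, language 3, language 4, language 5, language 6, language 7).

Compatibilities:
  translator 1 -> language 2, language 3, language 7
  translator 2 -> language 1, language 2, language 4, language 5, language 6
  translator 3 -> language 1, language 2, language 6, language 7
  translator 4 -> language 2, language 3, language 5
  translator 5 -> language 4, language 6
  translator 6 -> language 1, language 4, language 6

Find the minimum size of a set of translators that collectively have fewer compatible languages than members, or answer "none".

A matching saturating every translator exists, for instance translator 1→language 7, translator 2→language 2, translator 3→language 1, translator 4→language 3, translator 5→language 4, translator 6→language 6.
By Hall's marriage theorem, this means |N(S)| ≥ |S| for every subset S, so no violating subset exists.

none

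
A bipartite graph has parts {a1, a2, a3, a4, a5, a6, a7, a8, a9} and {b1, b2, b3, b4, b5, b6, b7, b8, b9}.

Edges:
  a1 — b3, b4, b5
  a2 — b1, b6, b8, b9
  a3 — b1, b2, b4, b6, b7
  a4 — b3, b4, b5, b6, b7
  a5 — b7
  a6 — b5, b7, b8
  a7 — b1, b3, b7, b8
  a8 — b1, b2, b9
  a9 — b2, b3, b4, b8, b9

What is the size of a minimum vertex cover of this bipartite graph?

9

A maximum matching has 9 edges (e.g. a1–b3, a2–b6, a3–b2, a4–b4, a5–b7, a6–b5, a7–b1, a8–b9, a9–b8).
By König's theorem the minimum vertex cover has the same size. One such cover is {a1, a2, a3, a4, a5, a6, a7, a8, a9}.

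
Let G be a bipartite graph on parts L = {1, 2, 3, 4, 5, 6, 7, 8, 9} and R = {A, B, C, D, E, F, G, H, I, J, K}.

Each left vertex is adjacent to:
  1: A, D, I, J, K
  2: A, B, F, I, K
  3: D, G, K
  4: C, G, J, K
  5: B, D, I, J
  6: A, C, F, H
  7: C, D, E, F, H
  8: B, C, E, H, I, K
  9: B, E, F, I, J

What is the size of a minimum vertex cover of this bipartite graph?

The 9 edges 1–K, 2–A, 3–G, 4–C, 5–B, 6–F, 7–H, 8–E, 9–J form a matching, so any vertex cover needs at least 9 vertices (one per matched edge).
Conversely {1, 2, 3, 4, 5, 6, 7, 8, 9} meets every edge and has exactly 9 vertices, so 9 is optimal.

9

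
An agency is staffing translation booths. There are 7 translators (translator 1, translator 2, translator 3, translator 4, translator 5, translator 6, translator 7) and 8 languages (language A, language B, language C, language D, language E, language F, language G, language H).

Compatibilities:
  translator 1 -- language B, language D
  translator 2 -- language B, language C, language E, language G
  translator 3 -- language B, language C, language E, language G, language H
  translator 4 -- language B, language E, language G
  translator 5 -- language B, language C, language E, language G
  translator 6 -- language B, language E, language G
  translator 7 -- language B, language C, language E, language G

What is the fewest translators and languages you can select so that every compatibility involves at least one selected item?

{translator 1, translator 3, language B, language C, language E, language G} is a vertex cover of size 6: every edge has an endpoint in this set.
No smaller cover exists because translator 1–language D, translator 2–language C, translator 3–language H, translator 4–language E, translator 5–language G, translator 6–language B is a matching of size 6, and a cover must include an endpoint of each of these disjoint edges (König's theorem).

6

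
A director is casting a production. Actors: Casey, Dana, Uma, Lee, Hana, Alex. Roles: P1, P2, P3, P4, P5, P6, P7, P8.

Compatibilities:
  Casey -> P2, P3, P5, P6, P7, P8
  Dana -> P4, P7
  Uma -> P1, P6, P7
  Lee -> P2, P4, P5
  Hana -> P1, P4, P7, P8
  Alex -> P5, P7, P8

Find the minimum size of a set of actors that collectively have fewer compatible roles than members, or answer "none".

A matching saturating every actor exists, for instance Casey→P3, Dana→P4, Uma→P1, Lee→P5, Hana→P8, Alex→P7.
By Hall's marriage theorem, this means |N(S)| ≥ |S| for every subset S, so no violating subset exists.

none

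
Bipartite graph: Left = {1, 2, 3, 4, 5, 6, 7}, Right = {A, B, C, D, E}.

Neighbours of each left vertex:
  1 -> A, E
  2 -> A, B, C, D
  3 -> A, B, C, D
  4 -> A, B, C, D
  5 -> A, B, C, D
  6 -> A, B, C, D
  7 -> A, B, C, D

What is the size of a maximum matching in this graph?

5

For example, pair 1-E, 2-A, 3-D, 4-C, 5-B.
The set {2, 3, 4, 5, 6, 7} has only 4 neighbours ({A, B, C, D}), so by Hall's theorem at most 5 of the 7 left vertices can be matched.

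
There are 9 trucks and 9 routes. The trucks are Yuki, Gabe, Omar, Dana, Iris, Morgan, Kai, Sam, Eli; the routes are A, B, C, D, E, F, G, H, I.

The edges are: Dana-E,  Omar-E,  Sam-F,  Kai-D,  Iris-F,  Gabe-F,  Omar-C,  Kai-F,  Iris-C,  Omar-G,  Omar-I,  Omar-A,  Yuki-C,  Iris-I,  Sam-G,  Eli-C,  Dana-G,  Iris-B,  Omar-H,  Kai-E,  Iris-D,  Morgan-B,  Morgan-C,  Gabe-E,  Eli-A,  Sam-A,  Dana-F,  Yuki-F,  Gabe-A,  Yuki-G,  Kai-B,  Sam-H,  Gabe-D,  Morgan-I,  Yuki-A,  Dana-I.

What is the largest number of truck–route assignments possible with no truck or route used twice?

One maximum matching: Yuki–F, Gabe–A, Omar–H, Dana–E, Iris–D, Morgan–I, Kai–B, Sam–G, Eli–C.
All 9 trucks are matched, so no larger matching exists.

9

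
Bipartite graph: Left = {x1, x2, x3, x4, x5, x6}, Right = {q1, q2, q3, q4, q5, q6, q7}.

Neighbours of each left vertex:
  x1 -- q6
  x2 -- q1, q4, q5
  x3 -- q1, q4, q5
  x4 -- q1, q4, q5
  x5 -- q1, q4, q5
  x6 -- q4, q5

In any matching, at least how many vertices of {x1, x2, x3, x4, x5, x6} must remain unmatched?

2

For example, pair x1-q6, x2-q1, x3-q5, x4-q4.
The set {x2, x3, x4, x5, x6} has only 3 neighbours ({q1, q4, q5}), so by Hall's theorem at most 4 of the 6 left vertices can be matched.
That matches 4 of the 6, leaving 2 unmatched; no matching can do better.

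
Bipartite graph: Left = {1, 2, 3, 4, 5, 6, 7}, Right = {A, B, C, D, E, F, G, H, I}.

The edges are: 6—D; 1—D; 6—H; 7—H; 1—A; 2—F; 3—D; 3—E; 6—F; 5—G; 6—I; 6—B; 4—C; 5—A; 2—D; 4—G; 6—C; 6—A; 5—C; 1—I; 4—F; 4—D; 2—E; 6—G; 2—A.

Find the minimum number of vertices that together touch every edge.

7

{1, 2, 3, 4, 5, 6, 7} is a vertex cover of size 7: every edge has an endpoint in this set.
No smaller cover exists because 1–I, 2–D, 3–E, 4–F, 5–C, 6–G, 7–H is a matching of size 7, and a cover must include an endpoint of each of these disjoint edges (König's theorem).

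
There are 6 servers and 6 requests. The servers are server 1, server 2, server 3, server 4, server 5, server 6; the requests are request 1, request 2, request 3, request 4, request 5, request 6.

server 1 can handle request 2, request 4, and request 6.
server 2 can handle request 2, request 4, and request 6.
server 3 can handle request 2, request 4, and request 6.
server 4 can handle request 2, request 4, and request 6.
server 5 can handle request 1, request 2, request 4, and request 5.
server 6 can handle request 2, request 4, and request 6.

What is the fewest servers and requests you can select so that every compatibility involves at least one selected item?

The 4 edges server 1–request 2, server 2–request 4, server 3–request 6, server 5–request 5 form a matching, so any vertex cover needs at least 4 vertices (one per matched edge).
Conversely {server 5, request 2, request 4, request 6} meets every edge and has exactly 4 vertices, so 4 is optimal.

4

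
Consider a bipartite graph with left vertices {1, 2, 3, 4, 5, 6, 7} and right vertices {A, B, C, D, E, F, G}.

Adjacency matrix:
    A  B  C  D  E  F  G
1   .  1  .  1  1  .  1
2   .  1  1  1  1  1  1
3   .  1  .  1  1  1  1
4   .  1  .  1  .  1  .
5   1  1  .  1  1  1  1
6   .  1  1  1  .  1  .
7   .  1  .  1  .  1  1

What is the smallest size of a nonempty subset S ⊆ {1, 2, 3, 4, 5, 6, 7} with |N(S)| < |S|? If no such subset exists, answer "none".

none

A matching saturating every left vertex exists, for instance 1→E, 2→C, 3→G, 4→D, 5→A, 6→F, 7→B.
By Hall's marriage theorem, this means |N(S)| ≥ |S| for every subset S, so no violating subset exists.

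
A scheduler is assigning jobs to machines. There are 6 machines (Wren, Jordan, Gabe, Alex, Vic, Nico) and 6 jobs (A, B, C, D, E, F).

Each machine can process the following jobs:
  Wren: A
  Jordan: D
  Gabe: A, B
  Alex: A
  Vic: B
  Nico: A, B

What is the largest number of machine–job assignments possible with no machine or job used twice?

3

For example, pair Wren-A, Jordan-D, Gabe-B.
The set {Wren, Gabe, Alex, Vic, Nico} has only 2 neighbours ({A, B}), so by Hall's theorem at most 3 of the 6 machines can be matched.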